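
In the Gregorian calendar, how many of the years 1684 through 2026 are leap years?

Multiples of 4 in [1684,2026]: 86.
Of those, multiples of 100: 4 (not leap unless ÷400).
Multiples of 400: 1.
Leap years = 86 − 4 + 1 = 83.

83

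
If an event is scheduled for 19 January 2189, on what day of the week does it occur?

Doomsday rule: the anchor day for the 2100s is Sunday. For year 89: 89÷12 = 7 r 5, and 5÷4 = 1, so 7+5+1 = 13.
Sunday + 13 ≡ Saturday — that's 2189's doomsday.
In January the doomsday date is Jan 3 (2189 is not a leap year).
Jan 19 is 16 days after Jan 3; 16 mod 7 = 2, so Saturday + 2 = Monday.

Monday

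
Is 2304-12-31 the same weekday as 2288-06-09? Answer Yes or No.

Yes

From Jun 9, 2288 to Dec 31, 2304 is 6048 days.
6048 mod 7 = 0, so they are the same weekday.
(Jun 9, 2288 is a Saturday; Dec 31, 2304 is a Saturday.)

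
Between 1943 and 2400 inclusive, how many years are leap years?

Multiples of 4 in [1943,2400]: 115.
Of those, multiples of 100: 5 (not leap unless ÷400).
Multiples of 400: 2.
Leap years = 115 − 5 + 2 = 112.

112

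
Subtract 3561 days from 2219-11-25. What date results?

February 24, 2210

−365 (one year) → Nov 25, 2218 (3196 left).
−365 (one year) → Nov 25, 2217 (2831 left).
−365 (one year) → Nov 25, 2216 (2466 left).
−366 (one year; includes Feb 29, 2216) → Nov 25, 2215 (2100 left).
−365 (one year) → Nov 25, 2214 (1735 left).
−365 (one year) → Nov 25, 2213 (1370 left).
−365 (one year) → Nov 25, 2212 (1005 left).
−366 (one year; includes Feb 29, 2212) → Nov 25, 2211 (639 left).
−365 (one year) → Nov 25, 2210 (274 left).
−25 → Oct 31, 2210 (end of Oct, 31 days; 249 left).
−31 → Sep 30, 2210 (end of Sep, 30 days; 218 left).
−30 → Aug 31, 2210 (end of Aug, 31 days; 188 left).
−31 → Jul 31, 2210 (end of Jul, 31 days; 157 left).
−31 → Jun 30, 2210 (end of Jun, 30 days; 126 left).
−30 → May 31, 2210 (end of May, 31 days; 96 left).
−31 → Apr 30, 2210 (end of Apr, 30 days; 65 left).
−30 → Mar 31, 2210 (end of Mar, 31 days; 35 left).
−31 → Feb 28, 2210 (end of Feb, 28 days; 4 left).
−4 → Feb 24, 2210.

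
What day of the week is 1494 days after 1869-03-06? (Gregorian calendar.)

Tuesday

First find the weekday of Mar 6, 1869. Doomsday rule: the anchor day for the 1800s is Friday. For year 69: 69÷12 = 5 r 9, and 9÷4 = 2, so 5+9+2 = 16.
Friday + 16 ≡ Sunday — that's 1869's doomsday.
In March the doomsday date is Mar 14.
Mar 6 is 8 days before Mar 14; 8 mod 7 = 1, so Sunday − 1 = Saturday.
1494 mod 7 = 3, so 1494 days after a Saturday is Saturday + 3 = Tuesday.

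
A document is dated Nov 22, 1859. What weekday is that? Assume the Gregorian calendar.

Tuesday

Doomsday rule: the anchor day for the 1800s is Friday. For year 59: 59÷12 = 4 r 11, and 11÷4 = 2, so 4+11+2 = 17.
Friday + 17 ≡ Monday — that's 1859's doomsday.
In November the doomsday date is Nov 7.
Nov 22 is 15 days after Nov 7; 15 mod 7 = 1, so Monday + 1 = Tuesday.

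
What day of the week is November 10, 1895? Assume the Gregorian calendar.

Doomsday rule: the anchor day for the 1800s is Friday. For year 95: 95÷12 = 7 r 11, and 11÷4 = 2, so 7+11+2 = 20.
Friday + 20 ≡ Thursday — that's 1895's doomsday.
In November the doomsday date is Nov 7.
Nov 10 is 3 days after Nov 7; 3 mod 7 = 3, so Thursday + 3 = Sunday.

Sunday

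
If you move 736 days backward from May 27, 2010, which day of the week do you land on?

First find the weekday of May 27, 2010. Doomsday rule: the anchor day for the 2000s is Tuesday. For year 10: 10÷12 = 0 r 10, and 10÷4 = 2, so 0+10+2 = 12.
Tuesday + 12 ≡ Sunday — that's 2010's doomsday.
In May the doomsday date is May 9.
May 27 is 18 days after May 9; 18 mod 7 = 4, so Sunday + 4 = Thursday.
736 mod 7 = 1, so 736 days before a Thursday is Thursday − 1 = Wednesday.

Wednesday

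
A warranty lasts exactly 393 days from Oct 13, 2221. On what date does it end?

November 10, 2222

Oct has 31 days: +19 → Nov 1, 2221 (374 left).
Nov has 30 days: +30 → Dec 1, 2221 (344 left).
Dec has 31 days: +31 → Jan 1, 2222 (313 left).
Jan has 31 days: +31 → Feb 1, 2222 (282 left).
Feb has 28 days: +28 → Mar 1, 2222 (254 left).
Mar has 31 days: +31 → Apr 1, 2222 (223 left).
Apr has 30 days: +30 → May 1, 2222 (193 left).
May has 31 days: +31 → Jun 1, 2222 (162 left).
Jun has 30 days: +30 → Jul 1, 2222 (132 left).
Jul has 31 days: +31 → Aug 1, 2222 (101 left).
Aug has 31 days: +31 → Sep 1, 2222 (70 left).
Sep has 30 days: +30 → Oct 1, 2222 (40 left).
Oct has 31 days: +31 → Nov 1, 2222 (9 left).
+9 → Nov 10, 2222.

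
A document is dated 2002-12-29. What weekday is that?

Doomsday rule: the anchor day for the 2000s is Tuesday. For year 02: 2÷12 = 0 r 2, and 2÷4 = 0, so 0+2+0 = 2.
Tuesday + 2 ≡ Thursday — that's 2002's doomsday.
In December the doomsday date is Dec 12.
Dec 29 is 17 days after Dec 12; 17 mod 7 = 3, so Thursday + 3 = Sunday.

Sunday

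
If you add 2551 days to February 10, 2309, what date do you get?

+365 (one year) → Feb 10, 2310 (2186 left).
+365 (one year) → Feb 10, 2311 (1821 left).
+365 (one year) → Feb 10, 2312 (1456 left).
+366 (one year; includes Feb 29, 2312) → Feb 10, 2313 (1090 left).
+365 (one year) → Feb 10, 2314 (725 left).
+365 (one year) → Feb 10, 2315 (360 left).
Feb has 28 days: +19 → Mar 1, 2315 (341 left).
Mar has 31 days: +31 → Apr 1, 2315 (310 left).
Apr has 30 days: +30 → May 1, 2315 (280 left).
May has 31 days: +31 → Jun 1, 2315 (249 left).
Jun has 30 days: +30 → Jul 1, 2315 (219 left).
Jul has 31 days: +31 → Aug 1, 2315 (188 left).
Aug has 31 days: +31 → Sep 1, 2315 (157 left).
Sep has 30 days: +30 → Oct 1, 2315 (127 left).
Oct has 31 days: +31 → Nov 1, 2315 (96 left).
Nov has 30 days: +30 → Dec 1, 2315 (66 left).
Dec has 31 days: +31 → Jan 1, 2316 (35 left).
Jan has 31 days: +31 → Feb 1, 2316 (4 left).
+4 → Feb 5, 2316.

February 5, 2316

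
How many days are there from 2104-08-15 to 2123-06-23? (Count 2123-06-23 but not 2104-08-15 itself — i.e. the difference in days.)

6886

Aug 15, 2104 → Aug 15, 2105: 365 days.
Aug 15, 2105 → Aug 15, 2106: 365 days.
Aug 15, 2106 → Aug 15, 2107: 365 days.
Aug 15, 2107 → Aug 15, 2108: 366 days (Feb 29, 2108 is in that span).
Aug 15, 2108 → Aug 15, 2109: 365 days.
Aug 15, 2109 → Aug 15, 2110: 365 days.
Aug 15, 2110 → Aug 15, 2111: 365 days.
Aug 15, 2111 → Aug 15, 2112: 366 days (Feb 29, 2112 is in that span).
Aug 15, 2112 → Aug 15, 2113: 365 days.
Aug 15, 2113 → Aug 15, 2114: 365 days.
Aug 15, 2114 → Aug 15, 2115: 365 days.
Aug 15, 2115 → Aug 15, 2116: 366 days (Feb 29, 2116 is in that span).
Aug 15, 2116 → Aug 15, 2117: 365 days.
Aug 15, 2117 → Aug 15, 2118: 365 days.
Aug 15, 2118 → Aug 15, 2119: 365 days.
Aug 15, 2119 → Aug 15, 2120: 366 days (Feb 29, 2120 is in that span).
Aug 15, 2120 → Aug 15, 2121: 365 days.
Aug 15, 2121 → Aug 15, 2122: 365 days.
Aug 15, 2122 → Sep 15, 2122: 31 days (August has 31).
Sep 15, 2122 → Oct 15, 2122: 30 days (September has 30).
Oct 15, 2122 → Nov 15, 2122: 31 days (October has 31).
Nov 15, 2122 → Dec 15, 2122: 30 days (November has 30).
Dec 15, 2122 → Jan 15, 2123: 31 days (December has 31).
Jan 15, 2123 → Feb 15, 2123: 31 days (January has 31).
Feb 15, 2123 → Mar 15, 2123: 28 days (February has 28).
Mar 15, 2123 → Apr 15, 2123: 31 days (March has 31).
Apr 15, 2123 → May 15, 2123: 30 days (April has 30).
May 15, 2123 → Jun 15, 2123: 31 days (May has 31).
Jun 15, 2123 → Jun 23, 2123: 8 days.
Total: 6886 days.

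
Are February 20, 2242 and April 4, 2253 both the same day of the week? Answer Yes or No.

No

From Feb 20, 2242 to Apr 4, 2253 is 4061 days.
4061 mod 7 = 1, so they are different weekdays.
(Feb 20, 2242 is a Sunday; Apr 4, 2253 is a Monday.)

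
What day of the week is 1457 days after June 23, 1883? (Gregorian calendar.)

Sunday

First find the weekday of Jun 23, 1883. Doomsday rule: the anchor day for the 1800s is Friday. For year 83: 83÷12 = 6 r 11, and 11÷4 = 2, so 6+11+2 = 19.
Friday + 19 ≡ Wednesday — that's 1883's doomsday.
In June the doomsday date is Jun 6.
Jun 23 is 17 days after Jun 6; 17 mod 7 = 3, so Wednesday + 3 = Saturday.
1457 mod 7 = 1, so 1457 days after a Saturday is Saturday + 1 = Sunday.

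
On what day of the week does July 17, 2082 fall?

Doomsday rule: the anchor day for the 2000s is Tuesday. For year 82: 82÷12 = 6 r 10, and 10÷4 = 2, so 6+10+2 = 18.
Tuesday + 18 ≡ Saturday — that's 2082's doomsday.
In July the doomsday date is Jul 11.
Jul 17 is 6 days after Jul 11; 6 mod 7 = 6, so Saturday + 6 = Friday.

Friday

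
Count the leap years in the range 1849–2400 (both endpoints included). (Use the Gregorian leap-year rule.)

134

Multiples of 4 in [1849,2400]: 138.
Of those, multiples of 100: 6 (not leap unless ÷400).
Multiples of 400: 2.
Leap years = 138 − 6 + 2 = 134.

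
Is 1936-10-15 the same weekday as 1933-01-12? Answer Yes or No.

Yes

From Jan 12, 1933 to Oct 15, 1936 is 1372 days.
1372 mod 7 = 0, so they are the same weekday.
(Jan 12, 1933 is a Thursday; Oct 15, 1936 is a Thursday.)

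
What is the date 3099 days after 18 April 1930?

+365 (one year) → Apr 18, 1931 (2734 left).
+366 (one year; includes Feb 29, 1932) → Apr 18, 1932 (2368 left).
+365 (one year) → Apr 18, 1933 (2003 left).
+365 (one year) → Apr 18, 1934 (1638 left).
+365 (one year) → Apr 18, 1935 (1273 left).
+366 (one year; includes Feb 29, 1936) → Apr 18, 1936 (907 left).
+365 (one year) → Apr 18, 1937 (542 left).
+365 (one year) → Apr 18, 1938 (177 left).
Apr has 30 days: +13 → May 1, 1938 (164 left).
May has 31 days: +31 → Jun 1, 1938 (133 left).
Jun has 30 days: +30 → Jul 1, 1938 (103 left).
Jul has 31 days: +31 → Aug 1, 1938 (72 left).
Aug has 31 days: +31 → Sep 1, 1938 (41 left).
Sep has 30 days: +30 → Oct 1, 1938 (11 left).
+11 → Oct 12, 1938.

October 12, 1938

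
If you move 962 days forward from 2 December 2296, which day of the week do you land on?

Saturday

Dec 2, 2296 is a Wednesday.
962 mod 7 = 3, so 962 days after a Wednesday is Wednesday + 3 = Saturday.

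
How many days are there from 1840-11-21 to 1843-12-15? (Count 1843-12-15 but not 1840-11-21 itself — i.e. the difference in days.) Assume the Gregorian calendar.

1119

Nov 21, 1840 → Nov 21, 1841: 365 days.
Nov 21, 1841 → Nov 21, 1842: 365 days.
Nov 21, 1842 → Dec 21, 1842: 30 days (November has 30).
Dec 21, 1842 → Jan 21, 1843: 31 days (December has 31).
Jan 21, 1843 → Feb 21, 1843: 31 days (January has 31).
Feb 21, 1843 → Mar 21, 1843: 28 days (February has 28).
Mar 21, 1843 → Apr 21, 1843: 31 days (March has 31).
Apr 21, 1843 → May 21, 1843: 30 days (April has 30).
May 21, 1843 → Jun 21, 1843: 31 days (May has 31).
Jun 21, 1843 → Jul 21, 1843: 30 days (June has 30).
Jul 21, 1843 → Aug 21, 1843: 31 days (July has 31).
Aug 21, 1843 → Sep 21, 1843: 31 days (August has 31).
Sep 21, 1843 → Oct 21, 1843: 30 days (September has 30).
Oct 21, 1843 → Nov 21, 1843: 31 days (October has 31).
Nov 21, 1843 → Dec 15, 1843: 24 days.
Total: 1119 days.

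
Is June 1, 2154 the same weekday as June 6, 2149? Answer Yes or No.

From Jun 6, 2149 to Jun 1, 2154 is 1821 days.
1821 mod 7 = 1, so they are different weekdays.
(Jun 6, 2149 is a Friday; Jun 1, 2154 is a Saturday.)

No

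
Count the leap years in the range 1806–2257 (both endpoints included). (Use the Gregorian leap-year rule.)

110

Multiples of 4 in [1806,2257]: 113.
Of those, multiples of 100: 4 (not leap unless ÷400).
Multiples of 400: 1.
Leap years = 113 − 4 + 1 = 110.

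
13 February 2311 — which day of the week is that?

Doomsday rule: the anchor day for the 2300s is Wednesday. For year 11: 11÷12 = 0 r 11, and 11÷4 = 2, so 0+11+2 = 13.
Wednesday + 13 ≡ Tuesday — that's 2311's doomsday.
In February the doomsday date is Feb 28 (2311 is not a leap year).
Feb 13 is 15 days before Feb 28; 15 mod 7 = 1, so Tuesday − 1 = Monday.

Monday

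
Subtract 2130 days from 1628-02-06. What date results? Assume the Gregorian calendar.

−365 (one year) → Feb 6, 1627 (1765 left).
−365 (one year) → Feb 6, 1626 (1400 left).
−365 (one year) → Feb 6, 1625 (1035 left).
−366 (one year; includes Feb 29, 1624) → Feb 6, 1624 (669 left).
−365 (one year) → Feb 6, 1623 (304 left).
−6 → Jan 31, 1623 (end of Jan, 31 days; 298 left).
−31 → Dec 31, 1622 (end of Dec, 31 days; 267 left).
−31 → Nov 30, 1622 (end of Nov, 30 days; 236 left).
−30 → Oct 31, 1622 (end of Oct, 31 days; 206 left).
−31 → Sep 30, 1622 (end of Sep, 30 days; 175 left).
−30 → Aug 31, 1622 (end of Aug, 31 days; 145 left).
−31 → Jul 31, 1622 (end of Jul, 31 days; 114 left).
−31 → Jun 30, 1622 (end of Jun, 30 days; 83 left).
−30 → May 31, 1622 (end of May, 31 days; 53 left).
−31 → Apr 30, 1622 (end of Apr, 30 days; 22 left).
−22 → Apr 8, 1622.

April 8, 1622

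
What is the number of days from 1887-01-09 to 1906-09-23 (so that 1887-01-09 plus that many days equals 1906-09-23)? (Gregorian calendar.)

7196

Jan 9, 1887 → Jan 9, 1888: 365 days.
Jan 9, 1888 → Jan 9, 1889: 366 days (Feb 29, 1888 is in that span).
Jan 9, 1889 → Jan 9, 1890: 365 days.
Jan 9, 1890 → Jan 9, 1891: 365 days.
Jan 9, 1891 → Jan 9, 1892: 365 days.
Jan 9, 1892 → Jan 9, 1893: 366 days (Feb 29, 1892 is in that span).
Jan 9, 1893 → Jan 9, 1894: 365 days.
Jan 9, 1894 → Jan 9, 1895: 365 days.
Jan 9, 1895 → Jan 9, 1896: 365 days.
Jan 9, 1896 → Jan 9, 1897: 366 days (Feb 29, 1896 is in that span).
Jan 9, 1897 → Jan 9, 1898: 365 days.
Jan 9, 1898 → Jan 9, 1899: 365 days.
Jan 9, 1899 → Jan 9, 1900: 365 days.
Jan 9, 1900 → Jan 9, 1901: 365 days.
Jan 9, 1901 → Jan 9, 1902: 365 days.
Jan 9, 1902 → Jan 9, 1903: 365 days.
Jan 9, 1903 → Jan 9, 1904: 365 days.
Jan 9, 1904 → Jan 9, 1905: 366 days (Feb 29, 1904 is in that span).
Jan 9, 1905 → Jan 9, 1906: 365 days.
Jan 9, 1906 → Feb 9, 1906: 31 days (January has 31).
Feb 9, 1906 → Mar 9, 1906: 28 days (February has 28).
Mar 9, 1906 → Apr 9, 1906: 31 days (March has 31).
Apr 9, 1906 → May 9, 1906: 30 days (April has 30).
May 9, 1906 → Jun 9, 1906: 31 days (May has 31).
Jun 9, 1906 → Jul 9, 1906: 30 days (June has 30).
Jul 9, 1906 → Aug 9, 1906: 31 days (July has 31).
Aug 9, 1906 → Sep 9, 1906: 31 days (August has 31).
Sep 9, 1906 → Sep 23, 1906: 14 days.
Total: 7196 days.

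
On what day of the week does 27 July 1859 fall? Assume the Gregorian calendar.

Wednesday

January 1, 1859 is a Saturday.
Jan 1, 1859 → Feb 1, 1859: 31 days (January has 31).
Feb 1, 1859 → Mar 1, 1859: 28 days (February has 28).
Mar 1, 1859 → Apr 1, 1859: 31 days (March has 31).
Apr 1, 1859 → May 1, 1859: 30 days (April has 30).
May 1, 1859 → Jun 1, 1859: 31 days (May has 31).
Jun 1, 1859 → Jul 1, 1859: 30 days (June has 30).
Jul 1, 1859 → Jul 27, 1859: 26 days.
Total: 207 days.
207 mod 7 = 4, so Saturday + 4 = Wednesday.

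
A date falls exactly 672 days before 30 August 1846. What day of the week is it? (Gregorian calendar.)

Sunday

First find the weekday of Aug 30, 1846. Doomsday rule: the anchor day for the 1800s is Friday. For year 46: 46÷12 = 3 r 10, and 10÷4 = 2, so 3+10+2 = 15.
Friday + 15 ≡ Saturday — that's 1846's doomsday.
In August the doomsday date is Aug 8.
Aug 30 is 22 days after Aug 8; 22 mod 7 = 1, so Saturday + 1 = Sunday.
672 mod 7 = 0, so 672 days before a Sunday is Sunday − 0 = Sunday.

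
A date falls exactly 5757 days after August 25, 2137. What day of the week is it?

Wednesday

First find the weekday of Aug 25, 2137. Doomsday rule: the anchor day for the 2100s is Sunday. For year 37: 37÷12 = 3 r 1, and 1÷4 = 0, so 3+1+0 = 4.
Sunday + 4 ≡ Thursday — that's 2137's doomsday.
In August the doomsday date is Aug 8.
Aug 25 is 17 days after Aug 8; 17 mod 7 = 3, so Thursday + 3 = Sunday.
5757 mod 7 = 3, so 5757 days after a Sunday is Sunday + 3 = Wednesday.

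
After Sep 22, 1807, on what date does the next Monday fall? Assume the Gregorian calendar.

Sep 22, 1807 is a Tuesday.
From Tuesday to the next Monday is 6 days.
Sep 22, 1807 + 6 = Sep 28, 1807.

September 28, 1807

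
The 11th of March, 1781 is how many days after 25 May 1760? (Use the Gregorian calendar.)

7595

May 25, 1760 → May 25, 1761: 365 days.
May 25, 1761 → May 25, 1762: 365 days.
May 25, 1762 → May 25, 1763: 365 days.
May 25, 1763 → May 25, 1764: 366 days (Feb 29, 1764 is in that span).
May 25, 1764 → May 25, 1765: 365 days.
May 25, 1765 → May 25, 1766: 365 days.
May 25, 1766 → May 25, 1767: 365 days.
May 25, 1767 → May 25, 1768: 366 days (Feb 29, 1768 is in that span).
May 25, 1768 → May 25, 1769: 365 days.
May 25, 1769 → May 25, 1770: 365 days.
May 25, 1770 → May 25, 1771: 365 days.
May 25, 1771 → May 25, 1772: 366 days (Feb 29, 1772 is in that span).
May 25, 1772 → May 25, 1773: 365 days.
May 25, 1773 → May 25, 1774: 365 days.
May 25, 1774 → May 25, 1775: 365 days.
May 25, 1775 → May 25, 1776: 366 days (Feb 29, 1776 is in that span).
May 25, 1776 → May 25, 1777: 365 days.
May 25, 1777 → May 25, 1778: 365 days.
May 25, 1778 → May 25, 1779: 365 days.
May 25, 1779 → May 25, 1780: 366 days (Feb 29, 1780 is in that span).
May 25, 1780 → Jun 25, 1780: 31 days (May has 31).
Jun 25, 1780 → Jul 25, 1780: 30 days (June has 30).
Jul 25, 1780 → Aug 25, 1780: 31 days (July has 31).
Aug 25, 1780 → Sep 25, 1780: 31 days (August has 31).
Sep 25, 1780 → Oct 25, 1780: 30 days (September has 30).
Oct 25, 1780 → Nov 25, 1780: 31 days (October has 31).
Nov 25, 1780 → Dec 25, 1780: 30 days (November has 30).
Dec 25, 1780 → Jan 25, 1781: 31 days (December has 31).
Jan 25, 1781 → Feb 25, 1781: 31 days (January has 31).
Feb 25, 1781 → Mar 11, 1781: 14 days.
Total: 7595 days.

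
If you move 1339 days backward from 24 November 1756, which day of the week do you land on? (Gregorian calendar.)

Nov 24, 1756 is a Wednesday.
1339 mod 7 = 2, so 1339 days before a Wednesday is Wednesday − 2 = Monday.

Monday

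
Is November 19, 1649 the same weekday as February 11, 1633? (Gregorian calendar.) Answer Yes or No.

Yes

From Feb 11, 1633 to Nov 19, 1649 is 6125 days.
6125 mod 7 = 0, so they are the same weekday.
(Feb 11, 1633 is a Friday; Nov 19, 1649 is a Friday.)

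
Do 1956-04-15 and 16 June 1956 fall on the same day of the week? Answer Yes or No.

From Apr 15, 1956 to Jun 16, 1956 is 62 days.
62 mod 7 = 6, so they are different weekdays.
(Apr 15, 1956 is a Sunday; Jun 16, 1956 is a Saturday.)

No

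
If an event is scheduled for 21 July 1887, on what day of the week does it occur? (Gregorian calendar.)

Doomsday rule: the anchor day for the 1800s is Friday. For year 87: 87÷12 = 7 r 3, and 3÷4 = 0, so 7+3+0 = 10.
Friday + 10 ≡ Monday — that's 1887's doomsday.
In July the doomsday date is Jul 11.
Jul 21 is 10 days after Jul 11; 10 mod 7 = 3, so Monday + 3 = Thursday.

Thursday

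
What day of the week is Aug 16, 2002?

Doomsday rule: the anchor day for the 2000s is Tuesday. For year 02: 2÷12 = 0 r 2, and 2÷4 = 0, so 0+2+0 = 2.
Tuesday + 2 ≡ Thursday — that's 2002's doomsday.
In August the doomsday date is Aug 8.
Aug 16 is 8 days after Aug 8; 8 mod 7 = 1, so Thursday + 1 = Friday.

Friday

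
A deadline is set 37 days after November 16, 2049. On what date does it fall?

December 23, 2049

Nov has 30 days: +15 → Dec 1, 2049 (22 left).
+22 → Dec 23, 2049.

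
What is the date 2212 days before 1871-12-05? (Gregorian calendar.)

−365 (one year) → Dec 5, 1870 (1847 left).
−365 (one year) → Dec 5, 1869 (1482 left).
−365 (one year) → Dec 5, 1868 (1117 left).
−366 (one year; includes Feb 29, 1868) → Dec 5, 1867 (751 left).
−365 (one year) → Dec 5, 1866 (386 left).
−5 → Nov 30, 1866 (end of Nov, 30 days; 381 left).
−30 → Oct 31, 1866 (end of Oct, 31 days; 351 left).
−31 → Sep 30, 1866 (end of Sep, 30 days; 320 left).
−30 → Aug 31, 1866 (end of Aug, 31 days; 290 left).
−31 → Jul 31, 1866 (end of Jul, 31 days; 259 left).
−31 → Jun 30, 1866 (end of Jun, 30 days; 228 left).
−30 → May 31, 1866 (end of May, 31 days; 198 left).
−31 → Apr 30, 1866 (end of Apr, 30 days; 167 left).
−30 → Mar 31, 1866 (end of Mar, 31 days; 137 left).
−31 → Feb 28, 1866 (end of Feb, 28 days; 106 left).
−28 → Jan 31, 1866 (end of Jan, 31 days; 78 left).
−31 → Dec 31, 1865 (end of Dec, 31 days; 47 left).
−31 → Nov 30, 1865 (end of Nov, 30 days; 16 left).
−16 → Nov 14, 1865.

November 14, 1865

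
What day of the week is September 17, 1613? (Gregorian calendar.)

Doomsday rule: the anchor day for the 1600s is Tuesday. For year 13: 13÷12 = 1 r 1, and 1÷4 = 0, so 1+1+0 = 2.
Tuesday + 2 ≡ Thursday — that's 1613's doomsday.
In September the doomsday date is Sep 5.
Sep 17 is 12 days after Sep 5; 12 mod 7 = 5, so Thursday + 5 = Tuesday.

Tuesday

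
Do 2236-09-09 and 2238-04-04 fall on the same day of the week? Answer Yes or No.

From Sep 9, 2236 to Apr 4, 2238 is 572 days.
572 mod 7 = 5, so they are different weekdays.
(Sep 9, 2236 is a Friday; Apr 4, 2238 is a Wednesday.)

No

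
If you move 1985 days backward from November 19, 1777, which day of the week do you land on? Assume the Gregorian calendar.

First find the weekday of Nov 19, 1777. Doomsday rule: the anchor day for the 1700s is Sunday. For year 77: 77÷12 = 6 r 5, and 5÷4 = 1, so 6+5+1 = 12.
Sunday + 12 ≡ Friday — that's 1777's doomsday.
In November the doomsday date is Nov 7.
Nov 19 is 12 days after Nov 7; 12 mod 7 = 5, so Friday + 5 = Wednesday.
1985 mod 7 = 4, so 1985 days before a Wednesday is Wednesday − 4 = Saturday.

Saturday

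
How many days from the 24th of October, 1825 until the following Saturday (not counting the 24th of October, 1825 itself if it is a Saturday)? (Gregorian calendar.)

5

Oct 24, 1825 is a Monday.
From Monday to the next Saturday is 5 days.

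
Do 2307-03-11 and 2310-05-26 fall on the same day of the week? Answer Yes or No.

From Mar 11, 2307 to May 26, 2310 is 1172 days.
1172 mod 7 = 3, so they are different weekdays.
(Mar 11, 2307 is a Monday; May 26, 2310 is a Thursday.)

No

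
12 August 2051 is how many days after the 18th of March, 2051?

147

Mar 18, 2051 → Apr 18, 2051: 31 days (March has 31).
Apr 18, 2051 → May 18, 2051: 30 days (April has 30).
May 18, 2051 → Jun 18, 2051: 31 days (May has 31).
Jun 18, 2051 → Jul 18, 2051: 30 days (June has 30).
Jul 18, 2051 → Aug 12, 2051: 25 days.
Total: 147 days.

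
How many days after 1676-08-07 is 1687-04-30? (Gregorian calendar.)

Aug 7, 1676 → Aug 7, 1677: 365 days.
Aug 7, 1677 → Aug 7, 1678: 365 days.
Aug 7, 1678 → Aug 7, 1679: 365 days.
Aug 7, 1679 → Aug 7, 1680: 366 days (Feb 29, 1680 is in that span).
Aug 7, 1680 → Aug 7, 1681: 365 days.
Aug 7, 1681 → Aug 7, 1682: 365 days.
Aug 7, 1682 → Aug 7, 1683: 365 days.
Aug 7, 1683 → Aug 7, 1684: 366 days (Feb 29, 1684 is in that span).
Aug 7, 1684 → Aug 7, 1685: 365 days.
Aug 7, 1685 → Aug 7, 1686: 365 days.
Aug 7, 1686 → Sep 7, 1686: 31 days (August has 31).
Sep 7, 1686 → Oct 7, 1686: 30 days (September has 30).
Oct 7, 1686 → Nov 7, 1686: 31 days (October has 31).
Nov 7, 1686 → Dec 7, 1686: 30 days (November has 30).
Dec 7, 1686 → Jan 7, 1687: 31 days (December has 31).
Jan 7, 1687 → Feb 7, 1687: 31 days (January has 31).
Feb 7, 1687 → Mar 7, 1687: 28 days (February has 28).
Mar 7, 1687 → Apr 7, 1687: 31 days (March has 31).
Apr 7, 1687 → Apr 30, 1687: 23 days.
Total: 3918 days.

3918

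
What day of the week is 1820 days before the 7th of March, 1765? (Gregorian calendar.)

First find the weekday of Mar 7, 1765. Doomsday rule: the anchor day for the 1700s is Sunday. For year 65: 65÷12 = 5 r 5, and 5÷4 = 1, so 5+5+1 = 11.
Sunday + 11 ≡ Thursday — that's 1765's doomsday.
In March the doomsday date is Mar 14.
Mar 7 is 7 days before Mar 14; 7 mod 7 = 0, so Thursday − 0 = Thursday.
1820 mod 7 = 0, so 1820 days before a Thursday is Thursday − 0 = Thursday.

Thursday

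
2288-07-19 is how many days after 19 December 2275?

Dec 19, 2275 → Dec 19, 2276: 366 days (Feb 29, 2276 is in that span).
Dec 19, 2276 → Dec 19, 2277: 365 days.
Dec 19, 2277 → Dec 19, 2278: 365 days.
Dec 19, 2278 → Dec 19, 2279: 365 days.
Dec 19, 2279 → Dec 19, 2280: 366 days (Feb 29, 2280 is in that span).
Dec 19, 2280 → Dec 19, 2281: 365 days.
Dec 19, 2281 → Dec 19, 2282: 365 days.
Dec 19, 2282 → Dec 19, 2283: 365 days.
Dec 19, 2283 → Dec 19, 2284: 366 days (Feb 29, 2284 is in that span).
Dec 19, 2284 → Dec 19, 2285: 365 days.
Dec 19, 2285 → Dec 19, 2286: 365 days.
Dec 19, 2286 → Dec 19, 2287: 365 days.
Dec 19, 2287 → Jan 19, 2288: 31 days (December has 31).
Jan 19, 2288 → Feb 19, 2288: 31 days (January has 31).
Feb 19, 2288 → Mar 19, 2288: 29 days (February has 29).
Mar 19, 2288 → Apr 19, 2288: 31 days (March has 31).
Apr 19, 2288 → May 19, 2288: 30 days (April has 30).
May 19, 2288 → Jun 19, 2288: 31 days (May has 31).
Jun 19, 2288 → Jul 19, 2288: 30 days.
Total: 4596 days.

4596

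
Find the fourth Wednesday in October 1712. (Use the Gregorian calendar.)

October 1, 1712 is a Saturday.
The first Wednesday is therefore October 5 (4 days later).
The fourth Wednesday is 5 + 3×7 = October 26.

October 26, 1712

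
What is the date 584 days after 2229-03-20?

October 25, 2230

+365 (one year) → Mar 20, 2230 (219 left).
Mar has 31 days: +12 → Apr 1, 2230 (207 left).
Apr has 30 days: +30 → May 1, 2230 (177 left).
May has 31 days: +31 → Jun 1, 2230 (146 left).
Jun has 30 days: +30 → Jul 1, 2230 (116 left).
Jul has 31 days: +31 → Aug 1, 2230 (85 left).
Aug has 31 days: +31 → Sep 1, 2230 (54 left).
Sep has 30 days: +30 → Oct 1, 2230 (24 left).
+24 → Oct 25, 2230.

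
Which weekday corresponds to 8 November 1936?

Doomsday rule: the anchor day for the 1900s is Wednesday. For year 36: 36÷12 = 3 r 0, and 0÷4 = 0, so 3+0+0 = 3.
Wednesday + 3 ≡ Saturday — that's 1936's doomsday.
In November the doomsday date is Nov 7.
Nov 8 is 1 day after Nov 7; 1 mod 7 = 1, so Saturday + 1 = Sunday.

Sunday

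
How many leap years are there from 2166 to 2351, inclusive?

44

Multiples of 4 in [2166,2351]: 46.
Of those, multiples of 100: 2 (not leap unless ÷400).
Multiples of 400: 0.
Leap years = 46 − 2 + 0 = 44.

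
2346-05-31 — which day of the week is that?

Friday

Doomsday rule: the anchor day for the 2300s is Wednesday. For year 46: 46÷12 = 3 r 10, and 10÷4 = 2, so 3+10+2 = 15.
Wednesday + 15 ≡ Thursday — that's 2346's doomsday.
In May the doomsday date is May 9.
May 31 is 22 days after May 9; 22 mod 7 = 1, so Thursday + 1 = Friday.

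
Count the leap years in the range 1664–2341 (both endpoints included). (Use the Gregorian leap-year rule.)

164

Multiples of 4 in [1664,2341]: 170.
Of those, multiples of 100: 7 (not leap unless ÷400).
Multiples of 400: 1.
Leap years = 170 − 7 + 1 = 164.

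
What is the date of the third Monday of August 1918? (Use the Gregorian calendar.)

August 19, 1918

August 1, 1918 is a Thursday.
The first Monday is therefore August 5 (4 days later).
The third Monday is 5 + 2×7 = August 19.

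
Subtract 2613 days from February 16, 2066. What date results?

−365 (one year) → Feb 16, 2065 (2248 left).
−366 (one year; includes Feb 29, 2064) → Feb 16, 2064 (1882 left).
−365 (one year) → Feb 16, 2063 (1517 left).
−365 (one year) → Feb 16, 2062 (1152 left).
−365 (one year) → Feb 16, 2061 (787 left).
−366 (one year; includes Feb 29, 2060) → Feb 16, 2060 (421 left).
−365 (one year) → Feb 16, 2059 (56 left).
−16 → Jan 31, 2059 (end of Jan, 31 days; 40 left).
−31 → Dec 31, 2058 (end of Dec, 31 days; 9 left).
−9 → Dec 22, 2058.

December 22, 2058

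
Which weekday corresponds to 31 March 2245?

Doomsday rule: the anchor day for the 2200s is Friday. For year 45: 45÷12 = 3 r 9, and 9÷4 = 2, so 3+9+2 = 14.
Friday + 14 ≡ Friday — that's 2245's doomsday.
In March the doomsday date is Mar 14.
Mar 31 is 17 days after Mar 14; 17 mod 7 = 3, so Friday + 3 = Monday.

Monday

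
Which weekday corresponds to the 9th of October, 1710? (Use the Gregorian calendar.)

Doomsday rule: the anchor day for the 1700s is Sunday. For year 10: 10÷12 = 0 r 10, and 10÷4 = 2, so 0+10+2 = 12.
Sunday + 12 ≡ Friday — that's 1710's doomsday.
In October the doomsday date is Oct 10.
Oct 9 is 1 day before Oct 10; 1 mod 7 = 1, so Friday − 1 = Thursday.

Thursday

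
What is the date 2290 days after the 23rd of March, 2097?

+365 (one year) → Mar 23, 2098 (1925 left).
+365 (one year) → Mar 23, 2099 (1560 left).
+365 (one year) → Mar 23, 2100 (1195 left).
+365 (one year) → Mar 23, 2101 (830 left).
+365 (one year) → Mar 23, 2102 (465 left).
+365 (one year) → Mar 23, 2103 (100 left).
Mar has 31 days: +9 → Apr 1, 2103 (91 left).
Apr has 30 days: +30 → May 1, 2103 (61 left).
May has 31 days: +31 → Jun 1, 2103 (30 left).
Jun has 30 days: +30 → Jul 1, 2103 (0 left).

July 1, 2103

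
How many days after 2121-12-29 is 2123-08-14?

Dec 29, 2121 → Dec 29, 2122: 365 days.
Dec 29, 2122 → Jan 29, 2123: 31 days (December has 31).
Jan 29, 2123 → Feb 28, 2123: 30 days (January has 31).
Feb 28, 2123 → Mar 28, 2123: 28 days (February has 28).
Mar 28, 2123 → Apr 28, 2123: 31 days (March has 31).
Apr 28, 2123 → May 28, 2123: 30 days (April has 30).
May 28, 2123 → Jun 28, 2123: 31 days (May has 31).
Jun 28, 2123 → Jul 28, 2123: 30 days (June has 30).
Jul 28, 2123 → Aug 14, 2123: 17 days.
Total: 593 days.

593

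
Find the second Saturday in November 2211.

November 1, 2211 is a Friday.
The first Saturday is therefore November 2 (1 days later).
The second Saturday is 2 + 1×7 = November 9.

November 9, 2211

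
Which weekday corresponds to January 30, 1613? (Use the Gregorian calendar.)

Doomsday rule: the anchor day for the 1600s is Tuesday. For year 13: 13÷12 = 1 r 1, and 1÷4 = 0, so 1+1+0 = 2.
Tuesday + 2 ≡ Thursday — that's 1613's doomsday.
In January the doomsday date is Jan 3 (1613 is not a leap year).
Jan 30 is 27 days after Jan 3; 27 mod 7 = 6, so Thursday + 6 = Wednesday.

Wednesday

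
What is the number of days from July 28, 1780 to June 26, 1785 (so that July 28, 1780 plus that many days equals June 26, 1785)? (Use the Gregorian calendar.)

1794

Jul 28, 1780 → Jul 28, 1781: 365 days.
Jul 28, 1781 → Jul 28, 1782: 365 days.
Jul 28, 1782 → Jul 28, 1783: 365 days.
Jul 28, 1783 → Jul 28, 1784: 366 days (Feb 29, 1784 is in that span).
Jul 28, 1784 → Aug 28, 1784: 31 days (July has 31).
Aug 28, 1784 → Sep 28, 1784: 31 days (August has 31).
Sep 28, 1784 → Oct 28, 1784: 30 days (September has 30).
Oct 28, 1784 → Nov 28, 1784: 31 days (October has 31).
Nov 28, 1784 → Dec 28, 1784: 30 days (November has 30).
Dec 28, 1784 → Jan 28, 1785: 31 days (December has 31).
Jan 28, 1785 → Feb 28, 1785: 31 days (January has 31).
Feb 28, 1785 → Mar 28, 1785: 28 days (February has 28).
Mar 28, 1785 → Apr 28, 1785: 31 days (March has 31).
Apr 28, 1785 → May 28, 1785: 30 days (April has 30).
May 28, 1785 → Jun 26, 1785: 29 days.
Total: 1794 days.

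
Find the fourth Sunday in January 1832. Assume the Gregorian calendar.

January 22, 1832

January 1, 1832 is a Sunday.
The first Sunday is therefore January 1 (same day).
The fourth Sunday is 1 + 3×7 = January 22.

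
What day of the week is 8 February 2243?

Doomsday rule: the anchor day for the 2200s is Friday. For year 43: 43÷12 = 3 r 7, and 7÷4 = 1, so 3+7+1 = 11.
Friday + 11 ≡ Tuesday — that's 2243's doomsday.
In February the doomsday date is Feb 28 (2243 is not a leap year).
Feb 8 is 20 days before Feb 28; 20 mod 7 = 6, so Tuesday − 6 = Wednesday.

Wednesday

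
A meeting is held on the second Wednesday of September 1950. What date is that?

September 13, 1950

September 1, 1950 is a Friday.
The first Wednesday is therefore September 6 (5 days later).
The second Wednesday is 6 + 1×7 = September 13.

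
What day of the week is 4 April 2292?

Monday

Doomsday rule: the anchor day for the 2200s is Friday. For year 92: 92÷12 = 7 r 8, and 8÷4 = 2, so 7+8+2 = 17.
Friday + 17 ≡ Monday — that's 2292's doomsday.
In April the doomsday date is Apr 4.
Apr 4 is the doomsday itself: Monday.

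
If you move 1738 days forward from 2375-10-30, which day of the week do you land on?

Oct 30, 2375 is a Thursday.
1738 mod 7 = 2, so 1738 days after a Thursday is Thursday + 2 = Saturday.

Saturday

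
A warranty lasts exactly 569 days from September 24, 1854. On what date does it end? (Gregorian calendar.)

+365 (one year) → Sep 24, 1855 (204 left).
Sep has 30 days: +7 → Oct 1, 1855 (197 left).
Oct has 31 days: +31 → Nov 1, 1855 (166 left).
Nov has 30 days: +30 → Dec 1, 1855 (136 left).
Dec has 31 days: +31 → Jan 1, 1856 (105 left).
Jan has 31 days: +31 → Feb 1, 1856 (74 left).
Feb has 29 days: +29 → Mar 1, 1856 (45 left).
Mar has 31 days: +31 → Apr 1, 1856 (14 left).
+14 → Apr 15, 1856.

April 15, 1856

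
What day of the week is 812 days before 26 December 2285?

First find the weekday of Dec 26, 2285. Doomsday rule: the anchor day for the 2200s is Friday. For year 85: 85÷12 = 7 r 1, and 1÷4 = 0, so 7+1+0 = 8.
Friday + 8 ≡ Saturday — that's 2285's doomsday.
In December the doomsday date is Dec 12.
Dec 26 is 14 days after Dec 12; 14 mod 7 = 0, so Saturday + 0 = Saturday.
812 mod 7 = 0, so 812 days before a Saturday is Saturday − 0 = Saturday.

Saturday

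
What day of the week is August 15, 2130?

Tuesday

Doomsday rule: the anchor day for the 2100s is Sunday. For year 30: 30÷12 = 2 r 6, and 6÷4 = 1, so 2+6+1 = 9.
Sunday + 9 ≡ Tuesday — that's 2130's doomsday.
In August the doomsday date is Aug 8.
Aug 15 is 7 days after Aug 8; 7 mod 7 = 0, so Tuesday + 0 = Tuesday.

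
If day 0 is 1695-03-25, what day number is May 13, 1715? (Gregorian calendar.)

Mar 25, 1695 → Mar 25, 1696: 366 days (Feb 29, 1696 is in that span).
Mar 25, 1696 → Mar 25, 1697: 365 days.
Mar 25, 1697 → Mar 25, 1698: 365 days.
Mar 25, 1698 → Mar 25, 1699: 365 days.
Mar 25, 1699 → Mar 25, 1700: 365 days.
Mar 25, 1700 → Mar 25, 1701: 365 days.
Mar 25, 1701 → Mar 25, 1702: 365 days.
Mar 25, 1702 → Mar 25, 1703: 365 days.
Mar 25, 1703 → Mar 25, 1704: 366 days (Feb 29, 1704 is in that span).
Mar 25, 1704 → Mar 25, 1705: 365 days.
Mar 25, 1705 → Mar 25, 1706: 365 days.
Mar 25, 1706 → Mar 25, 1707: 365 days.
Mar 25, 1707 → Mar 25, 1708: 366 days (Feb 29, 1708 is in that span).
Mar 25, 1708 → Mar 25, 1709: 365 days.
Mar 25, 1709 → Mar 25, 1710: 365 days.
Mar 25, 1710 → Mar 25, 1711: 365 days.
Mar 25, 1711 → Mar 25, 1712: 366 days (Feb 29, 1712 is in that span).
Mar 25, 1712 → Mar 25, 1713: 365 days.
Mar 25, 1713 → Mar 25, 1714: 365 days.
Mar 25, 1714 → Mar 25, 1715: 365 days.
Mar 25, 1715 → Apr 25, 1715: 31 days (March has 31).
Apr 25, 1715 → May 13, 1715: 18 days.
Total: 7353 days.

7353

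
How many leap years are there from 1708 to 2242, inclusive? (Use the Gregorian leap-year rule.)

Multiples of 4 in [1708,2242]: 134.
Of those, multiples of 100: 5 (not leap unless ÷400).
Multiples of 400: 1.
Leap years = 134 − 5 + 1 = 130.

130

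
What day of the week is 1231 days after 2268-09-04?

Thursday

First find the weekday of Sep 4, 2268. Doomsday rule: the anchor day for the 2200s is Friday. For year 68: 68÷12 = 5 r 8, and 8÷4 = 2, so 5+8+2 = 15.
Friday + 15 ≡ Saturday — that's 2268's doomsday.
In September the doomsday date is Sep 5.
Sep 4 is 1 day before Sep 5; 1 mod 7 = 1, so Saturday − 1 = Friday.
1231 mod 7 = 6, so 1231 days after a Friday is Friday + 6 = Thursday.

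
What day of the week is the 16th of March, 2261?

Saturday

Doomsday rule: the anchor day for the 2200s is Friday. For year 61: 61÷12 = 5 r 1, and 1÷4 = 0, so 5+1+0 = 6.
Friday + 6 ≡ Thursday — that's 2261's doomsday.
In March the doomsday date is Mar 14.
Mar 16 is 2 days after Mar 14; 2 mod 7 = 2, so Thursday + 2 = Saturday.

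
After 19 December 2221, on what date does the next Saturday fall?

December 22, 2221

Dec 19, 2221 is a Wednesday.
From Wednesday to the next Saturday is 3 days.
Dec 19, 2221 + 3 = Dec 22, 2221.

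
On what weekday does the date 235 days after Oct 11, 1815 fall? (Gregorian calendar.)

Oct 11, 1815 is a Wednesday.
235 mod 7 = 4, so 235 days after a Wednesday is Wednesday + 4 = Sunday.

Sunday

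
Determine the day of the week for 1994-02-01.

January 1, 1994 is a Saturday.
Jan 1, 1994 → Feb 1, 1994: 31 days.
Total: 31 days.
31 mod 7 = 3, so Saturday + 3 = Tuesday.

Tuesday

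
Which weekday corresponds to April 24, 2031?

Thursday

Doomsday rule: the anchor day for the 2000s is Tuesday. For year 31: 31÷12 = 2 r 7, and 7÷4 = 1, so 2+7+1 = 10.
Tuesday + 10 ≡ Friday — that's 2031's doomsday.
In April the doomsday date is Apr 4.
Apr 24 is 20 days after Apr 4; 20 mod 7 = 6, so Friday + 6 = Thursday.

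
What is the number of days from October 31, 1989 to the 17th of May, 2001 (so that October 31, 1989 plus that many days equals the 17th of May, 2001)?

Oct 31, 1989 → Oct 31, 1990: 365 days.
Oct 31, 1990 → Oct 31, 1991: 365 days.
Oct 31, 1991 → Oct 31, 1992: 366 days (Feb 29, 1992 is in that span).
Oct 31, 1992 → Oct 31, 1993: 365 days.
Oct 31, 1993 → Oct 31, 1994: 365 days.
Oct 31, 1994 → Oct 31, 1995: 365 days.
Oct 31, 1995 → Oct 31, 1996: 366 days (Feb 29, 1996 is in that span).
Oct 31, 1996 → Oct 31, 1997: 365 days.
Oct 31, 1997 → Oct 31, 1998: 365 days.
Oct 31, 1998 → Oct 31, 1999: 365 days.
Oct 31, 1999 → Oct 31, 2000: 366 days (Feb 29, 2000 is in that span).
Oct 31, 2000 → Nov 30, 2000: 30 days (October has 31).
Nov 30, 2000 → Dec 30, 2000: 30 days (November has 30).
Dec 30, 2000 → Jan 30, 2001: 31 days (December has 31).
Jan 30, 2001 → Feb 28, 2001: 29 days (January has 31).
Feb 28, 2001 → Mar 28, 2001: 28 days (February has 28).
Mar 28, 2001 → Apr 28, 2001: 31 days (March has 31).
Apr 28, 2001 → May 17, 2001: 19 days.
Total: 4216 days.

4216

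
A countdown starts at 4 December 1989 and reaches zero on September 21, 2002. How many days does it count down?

Dec 4, 1989 → Dec 4, 1990: 365 days.
Dec 4, 1990 → Dec 4, 1991: 365 days.
Dec 4, 1991 → Dec 4, 1992: 366 days (Feb 29, 1992 is in that span).
Dec 4, 1992 → Dec 4, 1993: 365 days.
Dec 4, 1993 → Dec 4, 1994: 365 days.
Dec 4, 1994 → Dec 4, 1995: 365 days.
Dec 4, 1995 → Dec 4, 1996: 366 days (Feb 29, 1996 is in that span).
Dec 4, 1996 → Dec 4, 1997: 365 days.
Dec 4, 1997 → Dec 4, 1998: 365 days.
Dec 4, 1998 → Dec 4, 1999: 365 days.
Dec 4, 1999 → Dec 4, 2000: 366 days (Feb 29, 2000 is in that span).
Dec 4, 2000 → Dec 4, 2001: 365 days.
Dec 4, 2001 → Jan 4, 2002: 31 days (December has 31).
Jan 4, 2002 → Feb 4, 2002: 31 days (January has 31).
Feb 4, 2002 → Mar 4, 2002: 28 days (February has 28).
Mar 4, 2002 → Apr 4, 2002: 31 days (March has 31).
Apr 4, 2002 → May 4, 2002: 30 days (April has 30).
May 4, 2002 → Jun 4, 2002: 31 days (May has 31).
Jun 4, 2002 → Jul 4, 2002: 30 days (June has 30).
Jul 4, 2002 → Aug 4, 2002: 31 days (July has 31).
Aug 4, 2002 → Sep 4, 2002: 31 days (August has 31).
Sep 4, 2002 → Sep 21, 2002: 17 days.
Total: 4674 days.

4674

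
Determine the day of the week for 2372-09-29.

Doomsday rule: the anchor day for the 2300s is Wednesday. For year 72: 72÷12 = 6 r 0, and 0÷4 = 0, so 6+0+0 = 6.
Wednesday + 6 ≡ Tuesday — that's 2372's doomsday.
In September the doomsday date is Sep 5.
Sep 29 is 24 days after Sep 5; 24 mod 7 = 3, so Tuesday + 3 = Friday.

Friday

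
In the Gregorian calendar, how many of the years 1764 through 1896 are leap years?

Multiples of 4 in [1764,1896]: 34.
Of those, multiples of 100: 1 (not leap unless ÷400).
Multiples of 400: 0.
Leap years = 34 − 1 + 0 = 33.

33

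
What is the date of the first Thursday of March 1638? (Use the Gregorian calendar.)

March 4, 1638

March 1, 1638 is a Monday.
The first Thursday is therefore March 4 (3 days later).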